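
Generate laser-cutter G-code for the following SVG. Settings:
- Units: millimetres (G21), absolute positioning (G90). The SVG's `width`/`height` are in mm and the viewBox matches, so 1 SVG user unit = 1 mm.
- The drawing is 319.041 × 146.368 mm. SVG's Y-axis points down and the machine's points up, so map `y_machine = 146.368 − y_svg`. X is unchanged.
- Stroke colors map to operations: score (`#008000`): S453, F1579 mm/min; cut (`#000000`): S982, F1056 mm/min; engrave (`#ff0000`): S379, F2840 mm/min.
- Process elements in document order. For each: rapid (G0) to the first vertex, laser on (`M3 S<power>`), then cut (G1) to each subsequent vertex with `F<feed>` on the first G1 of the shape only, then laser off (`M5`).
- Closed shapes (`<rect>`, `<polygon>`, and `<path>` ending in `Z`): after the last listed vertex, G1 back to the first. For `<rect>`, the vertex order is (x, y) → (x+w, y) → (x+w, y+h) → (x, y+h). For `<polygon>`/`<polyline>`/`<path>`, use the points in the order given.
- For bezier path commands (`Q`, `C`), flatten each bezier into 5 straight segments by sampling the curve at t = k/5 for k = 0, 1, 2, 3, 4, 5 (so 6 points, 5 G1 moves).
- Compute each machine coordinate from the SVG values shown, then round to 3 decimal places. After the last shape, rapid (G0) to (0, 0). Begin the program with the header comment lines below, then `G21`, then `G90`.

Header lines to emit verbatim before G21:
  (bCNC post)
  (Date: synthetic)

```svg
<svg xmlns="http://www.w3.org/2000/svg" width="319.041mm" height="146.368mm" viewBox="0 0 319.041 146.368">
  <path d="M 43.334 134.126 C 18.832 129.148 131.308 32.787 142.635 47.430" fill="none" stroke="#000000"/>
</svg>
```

viewBox `0 0 319.041 146.368` with mm width/height → 1 unit = 1 mm. Flip: y_m = 146.368 − y_svg.

**Shape 1** — `<path>` cubic bezier, stroke `#000000` → cut (S982, F1056). Control points (SVG): P0=(43.334,134.126), P1=(18.832,129.148), P2=(131.308,32.787), P3=(142.635,47.430); sampled at t=k/5. Machine vertices: (43.334,12.242) → (43.165,24.576) → (64.441,49.127) → (95.731,76.180) → (125.606,96.022) → (142.635,98.938). Open path.

(bCNC post)
(Date: synthetic)
G21
G90
G0 X43.334 Y12.242
M3 S982
G1 X43.165 Y24.576 F1056
G1 X64.441 Y49.127
G1 X95.731 Y76.180
G1 X125.606 Y96.022
G1 X142.635 Y98.938
M5
G0 X0.000 Y0.000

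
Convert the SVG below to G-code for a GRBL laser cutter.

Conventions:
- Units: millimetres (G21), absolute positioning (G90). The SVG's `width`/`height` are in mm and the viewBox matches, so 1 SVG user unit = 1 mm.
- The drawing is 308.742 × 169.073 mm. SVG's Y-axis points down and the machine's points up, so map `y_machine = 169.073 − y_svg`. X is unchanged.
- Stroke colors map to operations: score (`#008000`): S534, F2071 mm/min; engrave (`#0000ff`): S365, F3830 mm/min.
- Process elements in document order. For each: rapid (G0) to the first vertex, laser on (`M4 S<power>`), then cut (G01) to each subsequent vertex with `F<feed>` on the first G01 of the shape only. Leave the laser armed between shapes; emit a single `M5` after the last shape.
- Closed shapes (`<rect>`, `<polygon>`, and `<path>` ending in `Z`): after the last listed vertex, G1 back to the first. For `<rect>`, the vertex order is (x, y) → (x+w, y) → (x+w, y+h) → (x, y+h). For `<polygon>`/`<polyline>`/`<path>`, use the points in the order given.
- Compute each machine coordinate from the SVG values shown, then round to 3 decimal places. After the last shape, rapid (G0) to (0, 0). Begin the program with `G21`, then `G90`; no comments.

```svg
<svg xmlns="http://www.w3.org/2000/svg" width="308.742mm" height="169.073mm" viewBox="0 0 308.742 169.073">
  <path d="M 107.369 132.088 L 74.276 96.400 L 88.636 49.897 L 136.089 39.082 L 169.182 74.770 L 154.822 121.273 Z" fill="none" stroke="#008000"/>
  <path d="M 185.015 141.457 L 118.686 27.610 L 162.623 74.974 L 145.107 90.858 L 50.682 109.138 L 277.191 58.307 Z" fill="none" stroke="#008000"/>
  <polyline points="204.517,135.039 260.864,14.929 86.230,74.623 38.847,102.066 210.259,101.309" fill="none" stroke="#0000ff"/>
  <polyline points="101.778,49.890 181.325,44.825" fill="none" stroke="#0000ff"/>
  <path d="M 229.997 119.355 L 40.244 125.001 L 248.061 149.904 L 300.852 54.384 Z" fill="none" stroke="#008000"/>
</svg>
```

G21
G90
G0 X107.369 Y36.985
M4 S534
G01 X74.276 Y72.673 F2071
G01 X88.636 Y119.176
G01 X136.089 Y129.991
G01 X169.182 Y94.303
G01 X154.822 Y47.800
G01 X107.369 Y36.985
G0 X185.015 Y27.616
M4 S534
G01 X118.686 Y141.463 F2071
G01 X162.623 Y94.099
G01 X145.107 Y78.215
G01 X50.682 Y59.935
G01 X277.191 Y110.766
G01 X185.015 Y27.616
G0 X204.517 Y34.034
M4 S365
G01 X260.864 Y154.144 F3830
G01 X86.230 Y94.450
G01 X38.847 Y67.007
G01 X210.259 Y67.764
G0 X101.778 Y119.183
M4 S365
G01 X181.325 Y124.248 F3830
G0 X229.997 Y49.718
M4 S534
G01 X40.244 Y44.072 F2071
G01 X248.061 Y19.169
G01 X300.852 Y114.689
G01 X229.997 Y49.718
M5
G0 X0.000 Y0.000

viewBox `0 0 308.742 169.073` with mm width/height → 1 unit = 1 mm. Flip: y_m = 169.073 − y_svg.

**Shape 1** — `<path>` regular polygon, stroke `#008000` → score (S534, F2071). Machine vertices: (107.369,36.985) → (74.276,72.673) → (88.636,119.176) → (136.089,129.991) → (169.182,94.303) → (154.822,47.800) → (107.369,36.985). Closed: final G1 returns to the first vertex.

**Shape 2** — `<path>` closed polygon, stroke `#008000` → score (S534, F2071). Machine vertices: (185.015,27.616) → (118.686,141.463) → (162.623,94.099) → (145.107,78.215) → (50.682,59.935) → (277.191,110.766) → (185.015,27.616). Closed: final G1 returns to the first vertex.

**Shape 3** — `<polyline>` open polyline, stroke `#0000ff` → engrave (S365, F3830). Machine vertices: (204.517,34.034) → (260.864,154.144) → (86.230,94.450) → (38.847,67.007) → (210.259,67.764). Open path.

**Shape 4** — `<polyline>` line segment, stroke `#0000ff` → engrave (S365, F3830). Machine vertices: (101.778,119.183) → (181.325,124.248). Open path.

**Shape 5** — `<path>` closed polygon, stroke `#008000` → score (S534, F2071). Machine vertices: (229.997,49.718) → (40.244,44.072) → (248.061,19.169) → (300.852,114.689) → (229.997,49.718). Closed: final G1 returns to the first vertex.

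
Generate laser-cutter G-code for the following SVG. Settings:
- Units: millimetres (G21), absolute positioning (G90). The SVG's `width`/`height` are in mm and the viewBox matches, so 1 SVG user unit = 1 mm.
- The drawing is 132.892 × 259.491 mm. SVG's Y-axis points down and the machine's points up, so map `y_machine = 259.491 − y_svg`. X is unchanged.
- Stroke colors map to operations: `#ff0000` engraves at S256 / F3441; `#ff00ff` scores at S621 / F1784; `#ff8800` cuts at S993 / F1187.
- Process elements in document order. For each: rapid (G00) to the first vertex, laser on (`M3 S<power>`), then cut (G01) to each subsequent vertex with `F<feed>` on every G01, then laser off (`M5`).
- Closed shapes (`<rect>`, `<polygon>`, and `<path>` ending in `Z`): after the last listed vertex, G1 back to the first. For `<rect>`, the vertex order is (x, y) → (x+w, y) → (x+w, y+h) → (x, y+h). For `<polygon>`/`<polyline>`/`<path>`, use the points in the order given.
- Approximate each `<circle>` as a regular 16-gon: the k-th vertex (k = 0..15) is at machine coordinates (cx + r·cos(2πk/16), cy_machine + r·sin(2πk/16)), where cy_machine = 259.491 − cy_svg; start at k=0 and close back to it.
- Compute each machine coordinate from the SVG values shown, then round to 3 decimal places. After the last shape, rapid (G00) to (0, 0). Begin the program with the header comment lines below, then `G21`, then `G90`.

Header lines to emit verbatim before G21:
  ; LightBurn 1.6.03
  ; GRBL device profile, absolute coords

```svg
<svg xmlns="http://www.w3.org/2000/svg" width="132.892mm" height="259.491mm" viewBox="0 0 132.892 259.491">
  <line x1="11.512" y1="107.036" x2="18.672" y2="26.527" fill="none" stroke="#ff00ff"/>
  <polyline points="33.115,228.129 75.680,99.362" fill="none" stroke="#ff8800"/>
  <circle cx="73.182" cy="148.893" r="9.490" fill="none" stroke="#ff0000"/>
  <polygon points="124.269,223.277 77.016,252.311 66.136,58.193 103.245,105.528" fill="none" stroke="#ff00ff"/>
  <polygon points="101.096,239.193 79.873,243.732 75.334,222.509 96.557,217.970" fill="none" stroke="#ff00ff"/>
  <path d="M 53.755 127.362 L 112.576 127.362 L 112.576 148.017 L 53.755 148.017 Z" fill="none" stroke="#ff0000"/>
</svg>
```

; LightBurn 1.6.03
; GRBL device profile, absolute coords
G21
G90
G00 X11.512 Y152.455
M3 S621
G01 X18.672 Y232.964 F1784
M5
G00 X33.115 Y31.362
M3 S993
G01 X75.680 Y160.129 F1187
M5
G00 X82.672 Y110.598
M3 S256
G01 X81.950 Y114.230 F3441
G01 X79.892 Y117.308 F3441
G01 X76.814 Y119.366 F3441
G01 X73.182 Y120.088 F3441
G01 X69.550 Y119.366 F3441
G01 X66.472 Y117.308 F3441
G01 X64.414 Y114.230 F3441
G01 X63.692 Y110.598 F3441
G01 X64.414 Y106.966 F3441
G01 X66.472 Y103.888 F3441
G01 X69.550 Y101.830 F3441
G01 X73.182 Y101.108 F3441
G01 X76.814 Y101.830 F3441
G01 X79.892 Y103.888 F3441
G01 X81.950 Y106.966 F3441
G01 X82.672 Y110.598 F3441
M5
G00 X124.269 Y36.214
M3 S621
G01 X77.016 Y7.180 F1784
G01 X66.136 Y201.298 F1784
G01 X103.245 Y153.963 F1784
G01 X124.269 Y36.214 F1784
M5
G00 X101.096 Y20.298
M3 S621
G01 X79.873 Y15.759 F1784
G01 X75.334 Y36.982 F1784
G01 X96.557 Y41.521 F1784
G01 X101.096 Y20.298 F1784
M5
G00 X53.755 Y132.129
M3 S256
G01 X112.576 Y132.129 F3441
G01 X112.576 Y111.474 F3441
G01 X53.755 Y111.474 F3441
G01 X53.755 Y132.129 F3441
M5
G00 X0.000 Y0.000

1 u = 1 mm; y_m = 259.491 − y.

[1] `<line>` line segment, #ff00ff→score S621 F1784: (11.512,152.455) → (18.672,232.964)

[2] `<polyline>` line segment, #ff8800→cut S993 F1187: (33.115,31.362) → (75.680,160.129)

[3] `<circle>` circle, #ff0000→engrave S256 F3441: (82.672,110.598) → (81.950,114.230) → (79.892,117.308) → (76.814,119.366) → (73.182,120.088) → (69.550,119.366) → (66.472,117.308) → (64.414,114.230) → (63.692,110.598) → (64.414,106.966) → (66.472,103.888) → (69.550,101.830) → (73.182,101.108) → (76.814,101.830) → (79.892,103.888) → (81.950,106.966) → (82.672,110.598) (closed)

[4] `<polygon>` closed polygon, #ff00ff→score S621 F1784: (124.269,36.214) → (77.016,7.180) → (66.136,201.298) → (103.245,153.963) → (124.269,36.214) (closed)

[5] `<polygon>` regular polygon, #ff00ff→score S621 F1784: (101.096,20.298) → (79.873,15.759) → (75.334,36.982) → (96.557,41.521) → (101.096,20.298) (closed)

[6] `<path>` rectangle, #ff0000→engrave S256 F3441: (53.755,132.129) → (112.576,132.129) → (112.576,111.474) → (53.755,111.474) → (53.755,132.129) (closed)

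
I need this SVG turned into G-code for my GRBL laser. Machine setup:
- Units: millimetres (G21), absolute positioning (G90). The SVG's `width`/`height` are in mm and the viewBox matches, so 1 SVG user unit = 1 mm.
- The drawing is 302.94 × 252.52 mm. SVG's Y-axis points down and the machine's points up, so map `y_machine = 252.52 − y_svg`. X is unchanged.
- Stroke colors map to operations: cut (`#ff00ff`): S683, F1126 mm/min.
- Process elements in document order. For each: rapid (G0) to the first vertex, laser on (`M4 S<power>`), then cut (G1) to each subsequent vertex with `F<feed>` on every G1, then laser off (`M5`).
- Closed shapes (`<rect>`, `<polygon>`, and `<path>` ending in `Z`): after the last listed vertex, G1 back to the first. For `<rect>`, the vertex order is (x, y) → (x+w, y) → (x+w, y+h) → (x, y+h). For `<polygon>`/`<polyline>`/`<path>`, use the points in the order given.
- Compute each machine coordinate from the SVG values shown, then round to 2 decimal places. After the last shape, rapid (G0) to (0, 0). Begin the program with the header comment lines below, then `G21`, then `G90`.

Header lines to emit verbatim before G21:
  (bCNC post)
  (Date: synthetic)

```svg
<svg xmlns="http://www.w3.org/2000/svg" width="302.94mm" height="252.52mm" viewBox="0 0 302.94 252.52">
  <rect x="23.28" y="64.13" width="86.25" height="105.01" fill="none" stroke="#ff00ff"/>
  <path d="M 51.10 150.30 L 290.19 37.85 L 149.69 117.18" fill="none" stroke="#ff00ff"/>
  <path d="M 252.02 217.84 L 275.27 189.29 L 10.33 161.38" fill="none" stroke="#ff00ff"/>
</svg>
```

(bCNC post)
(Date: synthetic)
G21
G90
G0 X23.28 Y188.39
M4 S683
G1 X109.53 Y188.39 F1126
G1 X109.53 Y83.38 F1126
G1 X23.28 Y83.38 F1126
G1 X23.28 Y188.39 F1126
M5
G0 X51.10 Y102.22
M4 S683
G1 X290.19 Y214.67 F1126
G1 X149.69 Y135.34 F1126
M5
G0 X252.02 Y34.68
M4 S683
G1 X275.27 Y63.23 F1126
G1 X10.33 Y91.14 F1126
M5
G0 X0.00 Y0.00

1 u = 1 mm; y_m = 252.52 − y.

[1] `<rect>` rectangle, #ff00ff→cut S683 F1126: (23.28,188.39) → (109.53,188.39) → (109.53,83.38) → (23.28,83.38) → (23.28,188.39) (closed)

[2] `<path>` open polyline, #ff00ff→cut S683 F1126: (51.10,102.22) → (290.19,214.67) → (149.69,135.34)

[3] `<path>` open polyline, #ff00ff→cut S683 F1126: (252.02,34.68) → (275.27,63.23) → (10.33,91.14)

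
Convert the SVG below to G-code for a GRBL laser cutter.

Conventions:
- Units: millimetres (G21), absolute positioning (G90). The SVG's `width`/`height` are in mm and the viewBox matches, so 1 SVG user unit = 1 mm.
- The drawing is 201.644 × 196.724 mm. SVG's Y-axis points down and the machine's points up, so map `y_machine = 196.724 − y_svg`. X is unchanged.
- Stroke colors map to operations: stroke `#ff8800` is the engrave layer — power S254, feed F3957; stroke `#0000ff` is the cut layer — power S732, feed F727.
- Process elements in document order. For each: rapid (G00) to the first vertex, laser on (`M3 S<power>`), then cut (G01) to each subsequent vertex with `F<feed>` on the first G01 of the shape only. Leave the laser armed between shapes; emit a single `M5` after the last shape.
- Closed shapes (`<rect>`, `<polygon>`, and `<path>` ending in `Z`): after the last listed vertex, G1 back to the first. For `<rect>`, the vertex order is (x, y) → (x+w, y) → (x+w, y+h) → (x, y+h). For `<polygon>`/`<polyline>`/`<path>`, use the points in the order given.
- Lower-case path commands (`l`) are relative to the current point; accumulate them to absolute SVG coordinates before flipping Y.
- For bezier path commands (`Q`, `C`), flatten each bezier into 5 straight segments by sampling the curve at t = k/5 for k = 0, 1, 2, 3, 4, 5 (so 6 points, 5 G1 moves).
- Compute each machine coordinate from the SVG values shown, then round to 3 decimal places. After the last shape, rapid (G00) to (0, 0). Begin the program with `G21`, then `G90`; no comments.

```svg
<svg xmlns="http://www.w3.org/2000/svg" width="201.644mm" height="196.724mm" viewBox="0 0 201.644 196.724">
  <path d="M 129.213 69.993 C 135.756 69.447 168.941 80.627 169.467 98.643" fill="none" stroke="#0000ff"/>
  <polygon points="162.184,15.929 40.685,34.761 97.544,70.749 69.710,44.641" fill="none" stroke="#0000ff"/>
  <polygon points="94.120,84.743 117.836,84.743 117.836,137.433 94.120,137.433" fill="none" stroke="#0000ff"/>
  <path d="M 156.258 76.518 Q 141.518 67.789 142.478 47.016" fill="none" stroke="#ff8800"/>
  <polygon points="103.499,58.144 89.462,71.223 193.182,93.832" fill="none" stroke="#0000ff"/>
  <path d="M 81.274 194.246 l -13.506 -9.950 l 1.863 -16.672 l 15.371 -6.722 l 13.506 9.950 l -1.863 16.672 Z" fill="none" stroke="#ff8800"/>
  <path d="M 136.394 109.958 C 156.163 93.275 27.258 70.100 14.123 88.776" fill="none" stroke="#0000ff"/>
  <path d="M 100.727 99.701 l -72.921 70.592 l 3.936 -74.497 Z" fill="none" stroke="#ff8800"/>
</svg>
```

Since the viewBox matches the mm dimensions, user units are millimetres directly. The only transform is the Y-flip y_m = 196.724 − y_svg.

Shape 1 is a cubic bezier drawn with `<path>`. Its stroke #0000ff means cut at S732, F727. After flipping Y the toolpath is (129.213,126.731) → (135.861,125.691) → (146.057,122.071) → (156.955,116.106) → (165.707,108.031) → (169.467,98.081).

Shape 2 is a closed polygon drawn with `<polygon>`. Its stroke #0000ff means cut at S732, F727. After flipping Y the toolpath is (162.184,180.795) → (40.685,161.963) → (97.544,125.975) → (69.710,152.083) → (162.184,180.795), returning to the start.

Shape 3 is a rectangle drawn with `<polygon>`. Its stroke #0000ff means cut at S732, F727. After flipping Y the toolpath is (94.120,111.981) → (117.836,111.981) → (117.836,59.291) → (94.120,59.291) → (94.120,111.981), returning to the start.

Shape 4 is a quadratic bezier drawn with `<path>`. Its stroke #ff8800 means engrave at S254, F3957. After flipping Y the toolpath is (156.258,120.206) → (150.990,124.179) → (146.978,129.116) → (144.222,135.017) → (142.722,141.881) → (142.478,149.708).

Shape 5 is a closed polygon drawn with `<polygon>`. Its stroke #0000ff means cut at S732, F727. After flipping Y the toolpath is (103.499,138.580) → (89.462,125.501) → (193.182,102.892) → (103.499,138.580), returning to the start.

Shape 6 is a regular polygon drawn with `<path>`. Its stroke #ff8800 means engrave at S254, F3957. After flipping Y the toolpath is (81.274,2.478) → (67.768,12.428) → (69.631,29.100) → (85.002,35.822) → (98.508,25.872) → (96.645,9.200) → (81.274,2.478), returning to the start.

Shape 7 is a cubic bezier drawn with `<path>`. Its stroke #0000ff means cut at S732, F727. After flipping Y the toolpath is (136.394,86.766) → (132.530,97.168) → (105.678,106.808) → (68.530,113.365) → (33.781,114.518) → (14.123,107.948).

Shape 8 is a closed polygon drawn with `<path>`. Its stroke #ff8800 means engrave at S254, F3957. After flipping Y the toolpath is (100.727,97.023) → (27.806,26.431) → (31.742,100.928) → (100.727,97.023), returning to the start.

G21
G90
G00 X129.213 Y126.731
M3 S732
G01 X135.861 Y125.691 F727
G01 X146.057 Y122.071
G01 X156.955 Y116.106
G01 X165.707 Y108.031
G01 X169.467 Y98.081
G00 X162.184 Y180.795
M3 S732
G01 X40.685 Y161.963 F727
G01 X97.544 Y125.975
G01 X69.710 Y152.083
G01 X162.184 Y180.795
G00 X94.120 Y111.981
M3 S732
G01 X117.836 Y111.981 F727
G01 X117.836 Y59.291
G01 X94.120 Y59.291
G01 X94.120 Y111.981
G00 X156.258 Y120.206
M3 S254
G01 X150.990 Y124.179 F3957
G01 X146.978 Y129.116
G01 X144.222 Y135.017
G01 X142.722 Y141.881
G01 X142.478 Y149.708
G00 X103.499 Y138.580
M3 S732
G01 X89.462 Y125.501 F727
G01 X193.182 Y102.892
G01 X103.499 Y138.580
G00 X81.274 Y2.478
M3 S254
G01 X67.768 Y12.428 F3957
G01 X69.631 Y29.100
G01 X85.002 Y35.822
G01 X98.508 Y25.872
G01 X96.645 Y9.200
G01 X81.274 Y2.478
G00 X136.394 Y86.766
M3 S732
G01 X132.530 Y97.168 F727
G01 X105.678 Y106.808
G01 X68.530 Y113.365
G01 X33.781 Y114.518
G01 X14.123 Y107.948
G00 X100.727 Y97.023
M3 S254
G01 X27.806 Y26.431 F3957
G01 X31.742 Y100.928
G01 X100.727 Y97.023
M5
G00 X0.000 Y0.000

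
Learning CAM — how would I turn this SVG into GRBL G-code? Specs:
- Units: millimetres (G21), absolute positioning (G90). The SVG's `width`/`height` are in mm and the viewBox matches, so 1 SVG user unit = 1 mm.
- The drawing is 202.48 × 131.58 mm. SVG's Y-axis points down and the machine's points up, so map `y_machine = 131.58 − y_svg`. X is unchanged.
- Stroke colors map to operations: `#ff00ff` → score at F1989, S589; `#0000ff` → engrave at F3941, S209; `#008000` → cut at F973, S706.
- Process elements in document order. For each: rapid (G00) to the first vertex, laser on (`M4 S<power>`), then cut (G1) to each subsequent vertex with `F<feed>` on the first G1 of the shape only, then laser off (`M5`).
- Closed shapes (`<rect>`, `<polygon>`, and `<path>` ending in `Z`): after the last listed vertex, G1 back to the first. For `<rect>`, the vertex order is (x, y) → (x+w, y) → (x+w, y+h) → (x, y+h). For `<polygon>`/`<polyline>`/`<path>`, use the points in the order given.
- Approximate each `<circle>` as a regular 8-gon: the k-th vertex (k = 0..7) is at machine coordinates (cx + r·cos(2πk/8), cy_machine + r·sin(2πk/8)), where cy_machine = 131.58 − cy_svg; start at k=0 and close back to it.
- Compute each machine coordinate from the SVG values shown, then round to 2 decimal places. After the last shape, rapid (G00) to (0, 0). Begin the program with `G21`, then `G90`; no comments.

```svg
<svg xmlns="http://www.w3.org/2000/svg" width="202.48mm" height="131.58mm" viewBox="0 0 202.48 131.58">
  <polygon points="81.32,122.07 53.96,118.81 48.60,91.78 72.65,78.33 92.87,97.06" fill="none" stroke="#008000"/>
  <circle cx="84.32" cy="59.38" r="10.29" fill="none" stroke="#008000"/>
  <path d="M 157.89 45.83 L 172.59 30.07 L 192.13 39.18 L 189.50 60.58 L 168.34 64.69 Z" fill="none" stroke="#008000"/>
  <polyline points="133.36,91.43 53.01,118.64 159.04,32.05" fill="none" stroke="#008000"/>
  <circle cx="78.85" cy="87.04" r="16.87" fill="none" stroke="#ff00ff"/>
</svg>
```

viewBox `0 0 202.48 131.58` with mm width/height → 1 unit = 1 mm. Flip: y_m = 131.58 − y_svg.

**Shape 1** — `<polygon>` regular polygon, stroke `#008000` → cut (S706, F973). Machine vertices: (81.32,9.51) → (53.96,12.77) → (48.60,39.80) → (72.65,53.25) → (92.87,34.52) → (81.32,9.51). Closed: final G1 returns to the first vertex.

**Shape 2** — `<circle>` circle, stroke `#008000` → cut (S706, F973). Machine vertices: (94.61,72.20) → (91.60,79.48) → (84.32,82.49) → (77.04,79.48) → (74.03,72.20) → (77.04,64.92) → (84.32,61.91) → (91.60,64.92) → (94.61,72.20). Closed: final G1 returns to the first vertex.

**Shape 3** — `<path>` regular polygon, stroke `#008000` → cut (S706, F973). Machine vertices: (157.89,85.75) → (172.59,101.51) → (192.13,92.40) → (189.50,71.00) → (168.34,66.89) → (157.89,85.75). Closed: final G1 returns to the first vertex.

**Shape 4** — `<polyline>` open polyline, stroke `#008000` → cut (S706, F973). Machine vertices: (133.36,40.15) → (53.01,12.94) → (159.04,99.53). Open path.

**Shape 5** — `<circle>` circle, stroke `#ff00ff` → score (S589, F1989). Machine vertices: (95.72,44.54) → (90.78,56.47) → (78.85,61.41) → (66.92,56.47) → (61.98,44.54) → (66.92,32.61) → (78.85,27.67) → (90.78,32.61) → (95.72,44.54). Closed: final G1 returns to the first vertex.

G21
G90
G00 X81.32 Y9.51
M4 S706
G1 X53.96 Y12.77 F973
G1 X48.60 Y39.80
G1 X72.65 Y53.25
G1 X92.87 Y34.52
G1 X81.32 Y9.51
M5
G00 X94.61 Y72.20
M4 S706
G1 X91.60 Y79.48 F973
G1 X84.32 Y82.49
G1 X77.04 Y79.48
G1 X74.03 Y72.20
G1 X77.04 Y64.92
G1 X84.32 Y61.91
G1 X91.60 Y64.92
G1 X94.61 Y72.20
M5
G00 X157.89 Y85.75
M4 S706
G1 X172.59 Y101.51 F973
G1 X192.13 Y92.40
G1 X189.50 Y71.00
G1 X168.34 Y66.89
G1 X157.89 Y85.75
M5
G00 X133.36 Y40.15
M4 S706
G1 X53.01 Y12.94 F973
G1 X159.04 Y99.53
M5
G00 X95.72 Y44.54
M4 S589
G1 X90.78 Y56.47 F1989
G1 X78.85 Y61.41
G1 X66.92 Y56.47
G1 X61.98 Y44.54
G1 X66.92 Y32.61
G1 X78.85 Y27.67
G1 X90.78 Y32.61
G1 X95.72 Y44.54
M5
G00 X0.00 Y0.00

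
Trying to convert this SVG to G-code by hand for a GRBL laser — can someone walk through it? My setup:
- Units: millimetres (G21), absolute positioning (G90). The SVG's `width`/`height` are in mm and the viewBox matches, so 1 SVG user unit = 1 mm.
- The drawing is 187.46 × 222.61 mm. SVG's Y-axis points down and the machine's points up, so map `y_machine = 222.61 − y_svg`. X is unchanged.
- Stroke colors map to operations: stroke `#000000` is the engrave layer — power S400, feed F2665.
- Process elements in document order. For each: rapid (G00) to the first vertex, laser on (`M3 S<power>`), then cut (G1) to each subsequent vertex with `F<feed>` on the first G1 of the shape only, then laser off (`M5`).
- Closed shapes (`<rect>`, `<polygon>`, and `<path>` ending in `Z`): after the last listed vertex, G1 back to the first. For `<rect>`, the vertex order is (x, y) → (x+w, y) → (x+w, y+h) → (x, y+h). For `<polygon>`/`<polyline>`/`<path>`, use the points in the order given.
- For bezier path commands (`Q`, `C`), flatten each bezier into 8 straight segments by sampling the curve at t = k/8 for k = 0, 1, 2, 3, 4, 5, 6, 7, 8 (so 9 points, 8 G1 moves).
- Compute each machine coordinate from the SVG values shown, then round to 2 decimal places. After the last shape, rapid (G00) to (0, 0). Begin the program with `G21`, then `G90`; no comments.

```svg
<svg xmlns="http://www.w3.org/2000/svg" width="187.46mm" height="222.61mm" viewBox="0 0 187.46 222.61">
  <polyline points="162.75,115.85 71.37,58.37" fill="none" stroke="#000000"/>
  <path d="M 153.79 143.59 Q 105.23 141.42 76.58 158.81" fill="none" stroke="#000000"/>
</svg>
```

G21
G90
G00 X162.75 Y106.76
M3 S400
G1 X71.37 Y164.24 F2665
M5
G00 X153.79 Y79.02
M3 S400
G1 X141.96 Y79.26 F2665
G1 X130.75 Y78.88
G1 X120.17 Y77.90
G1 X110.21 Y76.30
G1 X100.87 Y74.09
G1 X92.15 Y71.27
G1 X84.05 Y67.84
G1 X76.58 Y63.80
M5
G00 X0.00 Y0.00

1 u = 1 mm; y_m = 222.61 − y.

[1] `<polyline>` line segment, #000000→engrave S400 F2665: (162.75,106.76) → (71.37,164.24)

[2] `<path>` quadratic bezier, #000000→engrave S400 F2665: (153.79,79.02) → (141.96,79.26) → (130.75,78.88) → (120.17,77.90) → (110.21,76.30) → (100.87,74.09) → (92.15,71.27) → (84.05,67.84) → (76.58,63.80)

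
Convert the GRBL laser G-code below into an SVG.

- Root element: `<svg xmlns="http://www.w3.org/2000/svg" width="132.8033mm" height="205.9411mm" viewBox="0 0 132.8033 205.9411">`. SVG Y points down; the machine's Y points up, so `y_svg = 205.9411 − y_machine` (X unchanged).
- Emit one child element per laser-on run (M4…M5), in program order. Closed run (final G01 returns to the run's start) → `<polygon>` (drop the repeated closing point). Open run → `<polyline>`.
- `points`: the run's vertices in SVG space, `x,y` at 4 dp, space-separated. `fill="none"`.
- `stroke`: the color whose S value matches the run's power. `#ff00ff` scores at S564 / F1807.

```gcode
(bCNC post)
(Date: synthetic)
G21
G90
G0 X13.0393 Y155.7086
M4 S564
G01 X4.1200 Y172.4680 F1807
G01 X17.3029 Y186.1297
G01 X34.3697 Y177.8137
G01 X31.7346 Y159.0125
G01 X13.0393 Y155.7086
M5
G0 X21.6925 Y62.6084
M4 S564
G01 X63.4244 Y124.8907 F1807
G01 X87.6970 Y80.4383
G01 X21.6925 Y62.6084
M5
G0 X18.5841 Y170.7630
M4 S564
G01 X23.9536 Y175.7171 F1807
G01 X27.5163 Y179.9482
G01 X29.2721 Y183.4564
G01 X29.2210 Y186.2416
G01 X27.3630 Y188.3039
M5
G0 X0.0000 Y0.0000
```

<svg xmlns="http://www.w3.org/2000/svg" width="132.8033mm" height="205.9411mm" viewBox="0 0 132.8033 205.9411">
  <polygon points="13.0393,50.2325 4.1200,33.4731 17.3029,19.8114 34.3697,28.1274 31.7346,46.9286" fill="none" stroke="#ff00ff"/>
  <polygon points="21.6925,143.3327 63.4244,81.0504 87.6970,125.5028" fill="none" stroke="#ff00ff"/>
  <polyline points="18.5841,35.1781 23.9536,30.2240 27.5163,25.9929 29.2721,22.4847 29.2210,19.6995 27.3630,17.6372" fill="none" stroke="#ff00ff"/>
</svg>

y_svg = 205.9411 − y_m. Every run uses S564, so all elements get stroke `#ff00ff` (score).

[1] closed run; points: 13.0393,50.2325 4.1200,33.4731 17.3029,19.8114 34.3697,28.1274 31.7346,46.9286

[2] closed run; points: 21.6925,143.3327 63.4244,81.0504 87.6970,125.5028

[3] open run; points: 18.5841,35.1781 23.9536,30.2240 27.5163,25.9929 29.2721,22.4847 29.2210,19.6995 27.3630,17.6372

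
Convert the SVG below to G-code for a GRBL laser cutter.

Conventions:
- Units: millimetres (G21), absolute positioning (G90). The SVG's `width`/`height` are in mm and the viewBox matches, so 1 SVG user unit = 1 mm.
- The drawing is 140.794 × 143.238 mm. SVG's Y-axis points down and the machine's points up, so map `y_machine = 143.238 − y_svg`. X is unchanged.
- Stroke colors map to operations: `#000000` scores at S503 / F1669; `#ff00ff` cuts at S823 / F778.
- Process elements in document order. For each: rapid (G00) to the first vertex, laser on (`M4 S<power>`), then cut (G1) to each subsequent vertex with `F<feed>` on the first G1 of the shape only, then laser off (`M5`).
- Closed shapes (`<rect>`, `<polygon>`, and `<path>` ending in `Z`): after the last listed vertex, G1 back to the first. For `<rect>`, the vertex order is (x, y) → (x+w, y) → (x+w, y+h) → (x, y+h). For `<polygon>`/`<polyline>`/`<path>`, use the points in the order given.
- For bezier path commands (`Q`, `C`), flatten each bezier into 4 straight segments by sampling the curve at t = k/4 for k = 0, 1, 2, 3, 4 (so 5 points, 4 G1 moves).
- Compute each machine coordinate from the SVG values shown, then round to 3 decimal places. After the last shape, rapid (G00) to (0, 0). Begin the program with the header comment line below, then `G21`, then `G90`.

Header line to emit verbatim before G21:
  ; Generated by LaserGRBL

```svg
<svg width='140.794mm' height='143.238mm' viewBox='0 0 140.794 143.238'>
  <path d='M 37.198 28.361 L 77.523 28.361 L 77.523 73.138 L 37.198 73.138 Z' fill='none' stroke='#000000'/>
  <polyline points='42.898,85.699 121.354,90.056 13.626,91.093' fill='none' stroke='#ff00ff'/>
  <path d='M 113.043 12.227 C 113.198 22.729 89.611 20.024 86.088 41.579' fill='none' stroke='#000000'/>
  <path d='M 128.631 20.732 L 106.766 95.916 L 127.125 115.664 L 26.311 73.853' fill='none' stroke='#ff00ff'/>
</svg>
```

; Generated by LaserGRBL
G21
G90
G00 X37.198 Y114.877
M4 S503
G1 X77.523 Y114.877 F1669
G1 X77.523 Y70.100
G1 X37.198 Y70.100
G1 X37.198 Y114.877
M5
G00 X42.898 Y57.539
M4 S823
G1 X121.354 Y53.182 F778
G1 X13.626 Y52.145
M5
G00 X113.043 Y131.011
M4 S503
G1 X109.392 Y125.025 F1669
G1 X100.945 Y120.480
G1 X91.808 Y113.862
G1 X86.088 Y101.659
M5
G00 X128.631 Y122.506
M4 S823
G1 X106.766 Y47.322 F778
G1 X127.125 Y27.574
G1 X26.311 Y69.385
M5
G00 X0.000 Y0.000

1 u = 1 mm; y_m = 143.238 − y.

[1] `<path>` rectangle, #000000→score S503 F1669: (37.198,114.877) → (77.523,114.877) → (77.523,70.100) → (37.198,70.100) → (37.198,114.877) (closed)

[2] `<polyline>` open polyline, #ff00ff→cut S823 F778: (42.898,57.539) → (121.354,53.182) → (13.626,52.145)

[3] `<path>` cubic bezier, #000000→score S503 F1669: (113.043,131.011) → (109.392,125.025) → (100.945,120.480) → (91.808,113.862) → (86.088,101.659)

[4] `<path>` open polyline, #ff00ff→cut S823 F778: (128.631,122.506) → (106.766,47.322) → (127.125,27.574) → (26.311,69.385)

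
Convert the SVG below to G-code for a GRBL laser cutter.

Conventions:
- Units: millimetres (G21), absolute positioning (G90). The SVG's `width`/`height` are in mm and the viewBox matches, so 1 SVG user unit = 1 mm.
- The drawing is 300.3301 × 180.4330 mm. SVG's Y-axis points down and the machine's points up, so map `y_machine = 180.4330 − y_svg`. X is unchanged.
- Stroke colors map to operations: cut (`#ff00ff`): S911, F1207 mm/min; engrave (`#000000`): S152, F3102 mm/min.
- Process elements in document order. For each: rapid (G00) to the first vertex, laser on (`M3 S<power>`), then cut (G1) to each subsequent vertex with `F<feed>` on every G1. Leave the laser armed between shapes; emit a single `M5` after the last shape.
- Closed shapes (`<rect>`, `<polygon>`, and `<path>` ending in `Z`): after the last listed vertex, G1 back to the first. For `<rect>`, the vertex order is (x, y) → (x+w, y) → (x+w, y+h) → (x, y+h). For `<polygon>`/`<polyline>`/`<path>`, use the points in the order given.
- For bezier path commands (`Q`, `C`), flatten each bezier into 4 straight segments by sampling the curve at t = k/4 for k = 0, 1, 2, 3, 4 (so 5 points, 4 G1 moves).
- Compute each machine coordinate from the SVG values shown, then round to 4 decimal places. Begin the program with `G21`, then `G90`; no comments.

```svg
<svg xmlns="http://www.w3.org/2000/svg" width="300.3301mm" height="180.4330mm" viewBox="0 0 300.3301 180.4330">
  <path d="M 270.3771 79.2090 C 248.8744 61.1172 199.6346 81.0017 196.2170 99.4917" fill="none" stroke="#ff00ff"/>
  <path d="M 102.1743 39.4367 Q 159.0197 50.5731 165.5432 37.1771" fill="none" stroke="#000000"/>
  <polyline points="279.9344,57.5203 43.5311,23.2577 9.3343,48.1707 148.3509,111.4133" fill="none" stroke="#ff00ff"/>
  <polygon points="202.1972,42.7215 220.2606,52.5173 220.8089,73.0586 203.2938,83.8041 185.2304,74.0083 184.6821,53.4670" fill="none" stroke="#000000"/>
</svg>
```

G21
G90
G00 X270.3771 Y101.2240
M3 S911
G1 X250.1987 Y108.2875 F1207
G1 X226.5151 Y104.8008 F1207
G1 X206.2225 Y94.4551 F1207
G1 X196.2170 Y80.9413 F1207
G00 X102.1743 Y140.9963
M3 S152
G1 X127.4519 Y136.9614 F3102
G1 X146.4392 Y135.9930 F3102
G1 X159.1363 Y138.0912 F3102
G1 X165.5432 Y143.2559 F3102
G00 X279.9344 Y122.9127
M3 S911
G1 X43.5311 Y157.1753 F1207
G1 X9.3343 Y132.2623 F1207
G1 X148.3509 Y69.0197 F1207
G00 X202.1972 Y137.7115
M3 S152
G1 X220.2606 Y127.9157 F3102
G1 X220.8089 Y107.3744 F3102
G1 X203.2938 Y96.6289 F3102
G1 X185.2304 Y106.4247 F3102
G1 X184.6821 Y126.9660 F3102
G1 X202.1972 Y137.7115 F3102
M5

1 u = 1 mm; y_m = 180.4330 − y.

[1] `<path>` cubic bezier, #ff00ff→cut S911 F1207: (270.3771,101.2240) → (250.1987,108.2875) → (226.5151,104.8008) → (206.2225,94.4551) → (196.2170,80.9413)

[2] `<path>` quadratic bezier, #000000→engrave S152 F3102: (102.1743,140.9963) → (127.4519,136.9614) → (146.4392,135.9930) → (159.1363,138.0912) → (165.5432,143.2559)

[3] `<polyline>` open polyline, #ff00ff→cut S911 F1207: (279.9344,122.9127) → (43.5311,157.1753) → (9.3343,132.2623) → (148.3509,69.0197)

[4] `<polygon>` regular polygon, #000000→engrave S152 F3102: (202.1972,137.7115) → (220.2606,127.9157) → (220.8089,107.3744) → (203.2938,96.6289) → (185.2304,106.4247) → (184.6821,126.9660) → (202.1972,137.7115) (closed)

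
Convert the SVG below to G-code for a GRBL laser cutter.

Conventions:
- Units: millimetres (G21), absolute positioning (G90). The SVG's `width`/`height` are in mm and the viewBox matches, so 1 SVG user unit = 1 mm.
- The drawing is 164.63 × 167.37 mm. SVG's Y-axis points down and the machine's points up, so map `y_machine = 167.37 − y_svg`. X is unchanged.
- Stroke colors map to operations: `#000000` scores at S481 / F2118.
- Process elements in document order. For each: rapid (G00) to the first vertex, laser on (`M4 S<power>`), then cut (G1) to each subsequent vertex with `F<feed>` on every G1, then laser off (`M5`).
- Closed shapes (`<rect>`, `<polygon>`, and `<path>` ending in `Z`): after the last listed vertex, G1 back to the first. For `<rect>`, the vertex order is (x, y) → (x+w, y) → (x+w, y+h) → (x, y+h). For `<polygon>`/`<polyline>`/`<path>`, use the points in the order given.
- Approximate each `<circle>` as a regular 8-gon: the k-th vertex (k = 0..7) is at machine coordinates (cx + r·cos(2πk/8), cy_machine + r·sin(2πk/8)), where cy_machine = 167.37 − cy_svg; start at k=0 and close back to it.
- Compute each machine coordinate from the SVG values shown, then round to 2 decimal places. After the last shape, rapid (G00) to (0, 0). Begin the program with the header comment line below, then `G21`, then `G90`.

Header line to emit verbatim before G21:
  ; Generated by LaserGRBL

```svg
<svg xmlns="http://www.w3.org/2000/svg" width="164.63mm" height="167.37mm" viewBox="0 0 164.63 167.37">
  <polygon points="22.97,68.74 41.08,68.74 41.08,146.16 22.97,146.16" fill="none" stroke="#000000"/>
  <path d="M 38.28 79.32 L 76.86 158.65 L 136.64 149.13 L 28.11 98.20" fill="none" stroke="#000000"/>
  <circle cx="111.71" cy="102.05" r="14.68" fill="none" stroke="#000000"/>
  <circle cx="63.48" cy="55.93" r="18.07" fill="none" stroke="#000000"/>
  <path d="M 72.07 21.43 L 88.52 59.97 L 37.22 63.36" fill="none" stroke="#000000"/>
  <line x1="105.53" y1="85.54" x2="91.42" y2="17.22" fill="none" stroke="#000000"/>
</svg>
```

Since the viewBox matches the mm dimensions, user units are millimetres directly. The only transform is the Y-flip y_m = 167.37 − y_svg.

Shape 1 is a rectangle drawn with `<polygon>`. Its stroke #000000 means score at S481, F2118. After flipping Y the toolpath is (22.97,98.63) → (41.08,98.63) → (41.08,21.21) → (22.97,21.21) → (22.97,98.63), returning to the start.

Shape 2 is a open polyline drawn with `<path>`. Its stroke #000000 means score at S481, F2118. After flipping Y the toolpath is (38.28,88.05) → (76.86,8.72) → (136.64,18.24) → (28.11,69.17).

Shape 3 is a circle drawn with `<circle>`. Its stroke #000000 means score at S481, F2118. After flipping Y the toolpath is (126.39,65.32) → (122.09,75.70) → (111.71,80.00) → (101.33,75.70) → (97.03,65.32) → (101.33,54.94) → (111.71,50.64) → (122.09,54.94) → (126.39,65.32), returning to the start.

Shape 4 is a circle drawn with `<circle>`. Its stroke #000000 means score at S481, F2118. After flipping Y the toolpath is (81.55,111.44) → (76.26,124.22) → (63.48,129.51) → (50.70,124.22) → (45.41,111.44) → (50.70,98.66) → (63.48,93.37) → (76.26,98.66) → (81.55,111.44), returning to the start.

Shape 5 is a open polyline drawn with `<path>`. Its stroke #000000 means score at S481, F2118. After flipping Y the toolpath is (72.07,145.94) → (88.52,107.40) → (37.22,104.01).

Shape 6 is a line segment drawn with `<line>`. Its stroke #000000 means score at S481, F2118. After flipping Y the toolpath is (105.53,81.83) → (91.42,150.15).

; Generated by LaserGRBL
G21
G90
G00 X22.97 Y98.63
M4 S481
G1 X41.08 Y98.63 F2118
G1 X41.08 Y21.21 F2118
G1 X22.97 Y21.21 F2118
G1 X22.97 Y98.63 F2118
M5
G00 X38.28 Y88.05
M4 S481
G1 X76.86 Y8.72 F2118
G1 X136.64 Y18.24 F2118
G1 X28.11 Y69.17 F2118
M5
G00 X126.39 Y65.32
M4 S481
G1 X122.09 Y75.70 F2118
G1 X111.71 Y80.00 F2118
G1 X101.33 Y75.70 F2118
G1 X97.03 Y65.32 F2118
G1 X101.33 Y54.94 F2118
G1 X111.71 Y50.64 F2118
G1 X122.09 Y54.94 F2118
G1 X126.39 Y65.32 F2118
M5
G00 X81.55 Y111.44
M4 S481
G1 X76.26 Y124.22 F2118
G1 X63.48 Y129.51 F2118
G1 X50.70 Y124.22 F2118
G1 X45.41 Y111.44 F2118
G1 X50.70 Y98.66 F2118
G1 X63.48 Y93.37 F2118
G1 X76.26 Y98.66 F2118
G1 X81.55 Y111.44 F2118
M5
G00 X72.07 Y145.94
M4 S481
G1 X88.52 Y107.40 F2118
G1 X37.22 Y104.01 F2118
M5
G00 X105.53 Y81.83
M4 S481
G1 X91.42 Y150.15 F2118
M5
G00 X0.00 Y0.00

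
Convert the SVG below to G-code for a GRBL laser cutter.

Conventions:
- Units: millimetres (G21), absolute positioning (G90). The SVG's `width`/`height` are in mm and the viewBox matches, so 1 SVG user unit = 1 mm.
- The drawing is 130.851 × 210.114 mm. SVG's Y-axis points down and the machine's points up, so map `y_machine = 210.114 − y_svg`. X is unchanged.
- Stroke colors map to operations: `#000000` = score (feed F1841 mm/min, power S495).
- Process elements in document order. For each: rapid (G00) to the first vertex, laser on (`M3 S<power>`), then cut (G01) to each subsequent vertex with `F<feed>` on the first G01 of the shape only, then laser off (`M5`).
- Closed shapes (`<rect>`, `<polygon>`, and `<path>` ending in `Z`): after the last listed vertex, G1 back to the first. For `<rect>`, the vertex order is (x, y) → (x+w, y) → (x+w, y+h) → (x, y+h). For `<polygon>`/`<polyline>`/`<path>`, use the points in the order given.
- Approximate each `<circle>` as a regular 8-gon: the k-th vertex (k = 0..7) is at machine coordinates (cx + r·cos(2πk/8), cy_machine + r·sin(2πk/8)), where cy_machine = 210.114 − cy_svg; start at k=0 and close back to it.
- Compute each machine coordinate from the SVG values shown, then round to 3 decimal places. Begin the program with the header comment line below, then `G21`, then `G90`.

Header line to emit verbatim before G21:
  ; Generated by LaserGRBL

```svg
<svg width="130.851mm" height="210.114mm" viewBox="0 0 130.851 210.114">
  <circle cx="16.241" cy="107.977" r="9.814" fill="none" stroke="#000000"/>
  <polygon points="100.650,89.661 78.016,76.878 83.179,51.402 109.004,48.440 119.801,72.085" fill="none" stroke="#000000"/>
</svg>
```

Since the viewBox matches the mm dimensions, user units are millimetres directly. The only transform is the Y-flip y_m = 210.114 − y_svg.

Shape 1 is a circle drawn with `<circle>`. Its stroke #000000 means score at S495, F1841. After flipping Y the toolpath is (26.055,102.137) → (23.181,109.077) → (16.241,111.951) → (9.301,109.077) → (6.427,102.137) → (9.301,95.197) → (16.241,92.323) → (23.181,95.197) → (26.055,102.137), returning to the start.

Shape 2 is a regular polygon drawn with `<polygon>`. Its stroke #000000 means score at S495, F1841. After flipping Y the toolpath is (100.650,120.453) → (78.016,133.236) → (83.179,158.712) → (109.004,161.674) → (119.801,138.029) → (100.650,120.453), returning to the start.

; Generated by LaserGRBL
G21
G90
G00 X26.055 Y102.137
M3 S495
G01 X23.181 Y109.077 F1841
G01 X16.241 Y111.951
G01 X9.301 Y109.077
G01 X6.427 Y102.137
G01 X9.301 Y95.197
G01 X16.241 Y92.323
G01 X23.181 Y95.197
G01 X26.055 Y102.137
M5
G00 X100.650 Y120.453
M3 S495
G01 X78.016 Y133.236 F1841
G01 X83.179 Y158.712
G01 X109.004 Y161.674
G01 X119.801 Y138.029
G01 X100.650 Y120.453
M5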